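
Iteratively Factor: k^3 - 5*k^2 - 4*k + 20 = (k + 2)*(k^2 - 7*k + 10) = (k - 5)*(k + 2)*(k - 2)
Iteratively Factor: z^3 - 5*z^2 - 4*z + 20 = (z - 5)*(z^2 - 4) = (z - 5)*(z - 2)*(z + 2)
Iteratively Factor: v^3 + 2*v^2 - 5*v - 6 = (v - 2)*(v^2 + 4*v + 3) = (v - 2)*(v + 1)*(v + 3)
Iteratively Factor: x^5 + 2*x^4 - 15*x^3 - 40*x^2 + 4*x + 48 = (x - 4)*(x^4 + 6*x^3 + 9*x^2 - 4*x - 12) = (x - 4)*(x + 2)*(x^3 + 4*x^2 + x - 6) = (x - 4)*(x + 2)^2*(x^2 + 2*x - 3) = (x - 4)*(x + 2)^2*(x + 3)*(x - 1)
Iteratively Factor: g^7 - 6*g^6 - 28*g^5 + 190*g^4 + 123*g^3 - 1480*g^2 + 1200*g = (g - 3)*(g^6 - 3*g^5 - 37*g^4 + 79*g^3 + 360*g^2 - 400*g) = (g - 3)*(g - 1)*(g^5 - 2*g^4 - 39*g^3 + 40*g^2 + 400*g) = (g - 5)*(g - 3)*(g - 1)*(g^4 + 3*g^3 - 24*g^2 - 80*g) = (g - 5)*(g - 3)*(g - 1)*(g + 4)*(g^3 - g^2 - 20*g) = (g - 5)*(g - 3)*(g - 1)*(g + 4)^2*(g^2 - 5*g) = (g - 5)^2*(g - 3)*(g - 1)*(g + 4)^2*(g)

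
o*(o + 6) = o^2 + 6*o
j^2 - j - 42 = (j - 7)*(j + 6)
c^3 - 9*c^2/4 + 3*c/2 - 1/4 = (c - 1)^2*(c - 1/4)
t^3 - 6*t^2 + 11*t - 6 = (t - 3)*(t - 2)*(t - 1)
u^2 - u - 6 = (u - 3)*(u + 2)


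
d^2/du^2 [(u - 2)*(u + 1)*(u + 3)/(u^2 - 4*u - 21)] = 80/(u^3 - 21*u^2 + 147*u - 343)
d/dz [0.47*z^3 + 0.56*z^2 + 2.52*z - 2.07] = 1.41*z^2 + 1.12*z + 2.52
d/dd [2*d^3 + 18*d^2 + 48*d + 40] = 6*d^2 + 36*d + 48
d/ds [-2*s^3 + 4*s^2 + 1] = 2*s*(4 - 3*s)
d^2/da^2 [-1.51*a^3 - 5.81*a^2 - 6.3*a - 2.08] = -9.06*a - 11.62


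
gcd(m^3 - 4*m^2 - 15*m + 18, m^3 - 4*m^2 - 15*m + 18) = m^3 - 4*m^2 - 15*m + 18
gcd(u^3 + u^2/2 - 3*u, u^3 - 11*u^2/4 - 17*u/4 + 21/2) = u + 2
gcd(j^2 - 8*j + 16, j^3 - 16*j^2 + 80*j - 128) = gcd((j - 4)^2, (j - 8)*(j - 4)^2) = j^2 - 8*j + 16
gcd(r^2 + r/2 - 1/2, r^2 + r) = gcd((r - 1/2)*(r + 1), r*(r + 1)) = r + 1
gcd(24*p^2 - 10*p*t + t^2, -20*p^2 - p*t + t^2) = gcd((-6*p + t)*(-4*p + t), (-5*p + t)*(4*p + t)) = 1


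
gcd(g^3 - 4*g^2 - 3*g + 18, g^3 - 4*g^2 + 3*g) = g - 3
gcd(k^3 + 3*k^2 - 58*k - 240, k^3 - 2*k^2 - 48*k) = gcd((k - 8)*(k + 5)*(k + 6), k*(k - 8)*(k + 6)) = k^2 - 2*k - 48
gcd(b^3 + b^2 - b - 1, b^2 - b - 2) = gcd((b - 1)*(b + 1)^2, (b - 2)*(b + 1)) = b + 1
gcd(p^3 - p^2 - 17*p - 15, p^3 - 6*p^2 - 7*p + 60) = p^2 - 2*p - 15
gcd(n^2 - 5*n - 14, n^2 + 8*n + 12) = n + 2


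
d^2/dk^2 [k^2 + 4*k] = 2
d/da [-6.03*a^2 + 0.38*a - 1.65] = 0.38 - 12.06*a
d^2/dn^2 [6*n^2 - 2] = 12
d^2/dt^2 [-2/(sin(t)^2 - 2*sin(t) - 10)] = 4*(-2*sin(t)^4 + 3*sin(t)^3 - 19*sin(t)^2 + 4*sin(t) + 14)/(2*sin(t) + cos(t)^2 + 9)^3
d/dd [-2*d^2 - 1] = -4*d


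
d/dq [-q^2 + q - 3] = 1 - 2*q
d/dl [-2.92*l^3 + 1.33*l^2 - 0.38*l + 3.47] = -8.76*l^2 + 2.66*l - 0.38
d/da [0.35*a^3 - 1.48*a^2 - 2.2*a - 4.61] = 1.05*a^2 - 2.96*a - 2.2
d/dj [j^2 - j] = 2*j - 1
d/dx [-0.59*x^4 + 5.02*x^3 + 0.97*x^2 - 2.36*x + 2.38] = -2.36*x^3 + 15.06*x^2 + 1.94*x - 2.36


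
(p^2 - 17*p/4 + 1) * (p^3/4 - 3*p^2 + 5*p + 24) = p^5/4 - 65*p^4/16 + 18*p^3 - p^2/4 - 97*p + 24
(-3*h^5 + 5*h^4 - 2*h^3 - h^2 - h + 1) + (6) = -3*h^5 + 5*h^4 - 2*h^3 - h^2 - h + 7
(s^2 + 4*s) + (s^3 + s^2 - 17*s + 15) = s^3 + 2*s^2 - 13*s + 15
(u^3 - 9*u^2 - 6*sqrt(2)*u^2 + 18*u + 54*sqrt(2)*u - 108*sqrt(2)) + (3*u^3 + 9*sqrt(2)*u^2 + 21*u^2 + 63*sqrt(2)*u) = 4*u^3 + 3*sqrt(2)*u^2 + 12*u^2 + 18*u + 117*sqrt(2)*u - 108*sqrt(2)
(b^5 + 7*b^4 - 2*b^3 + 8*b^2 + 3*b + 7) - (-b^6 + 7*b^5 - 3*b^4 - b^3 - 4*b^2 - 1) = b^6 - 6*b^5 + 10*b^4 - b^3 + 12*b^2 + 3*b + 8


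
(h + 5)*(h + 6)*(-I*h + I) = -I*h^3 - 10*I*h^2 - 19*I*h + 30*I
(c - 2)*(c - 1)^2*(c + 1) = c^4 - 3*c^3 + c^2 + 3*c - 2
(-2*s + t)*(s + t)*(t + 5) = -2*s^2*t - 10*s^2 - s*t^2 - 5*s*t + t^3 + 5*t^2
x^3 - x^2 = x^2*(x - 1)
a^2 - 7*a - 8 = (a - 8)*(a + 1)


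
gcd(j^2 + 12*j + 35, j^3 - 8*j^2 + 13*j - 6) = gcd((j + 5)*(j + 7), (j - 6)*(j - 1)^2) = 1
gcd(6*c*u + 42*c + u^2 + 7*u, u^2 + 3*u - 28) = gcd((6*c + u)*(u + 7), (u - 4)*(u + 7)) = u + 7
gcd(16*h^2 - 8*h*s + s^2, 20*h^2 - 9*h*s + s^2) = -4*h + s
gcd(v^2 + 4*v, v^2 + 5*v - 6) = 1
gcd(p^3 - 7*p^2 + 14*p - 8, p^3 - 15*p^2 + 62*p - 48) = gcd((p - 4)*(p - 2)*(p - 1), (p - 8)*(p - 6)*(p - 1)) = p - 1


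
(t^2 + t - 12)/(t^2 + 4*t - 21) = (t + 4)/(t + 7)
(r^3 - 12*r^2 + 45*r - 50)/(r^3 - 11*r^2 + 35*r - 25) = (r - 2)/(r - 1)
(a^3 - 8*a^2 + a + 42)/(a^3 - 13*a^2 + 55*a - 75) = (a^2 - 5*a - 14)/(a^2 - 10*a + 25)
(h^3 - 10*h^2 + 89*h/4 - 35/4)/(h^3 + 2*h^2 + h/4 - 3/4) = (2*h^2 - 19*h + 35)/(2*h^2 + 5*h + 3)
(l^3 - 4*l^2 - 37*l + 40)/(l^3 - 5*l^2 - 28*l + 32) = (l + 5)/(l + 4)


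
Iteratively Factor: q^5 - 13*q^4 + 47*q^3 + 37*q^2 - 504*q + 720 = (q - 3)*(q^4 - 10*q^3 + 17*q^2 + 88*q - 240) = (q - 4)*(q - 3)*(q^3 - 6*q^2 - 7*q + 60) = (q - 4)^2*(q - 3)*(q^2 - 2*q - 15) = (q - 4)^2*(q - 3)*(q + 3)*(q - 5)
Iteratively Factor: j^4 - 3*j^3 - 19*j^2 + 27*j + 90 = (j + 2)*(j^3 - 5*j^2 - 9*j + 45) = (j + 2)*(j + 3)*(j^2 - 8*j + 15) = (j - 3)*(j + 2)*(j + 3)*(j - 5)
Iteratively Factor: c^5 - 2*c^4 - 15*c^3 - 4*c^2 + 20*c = (c - 5)*(c^4 + 3*c^3 - 4*c) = (c - 5)*(c + 2)*(c^3 + c^2 - 2*c) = (c - 5)*(c + 2)^2*(c^2 - c) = (c - 5)*(c - 1)*(c + 2)^2*(c)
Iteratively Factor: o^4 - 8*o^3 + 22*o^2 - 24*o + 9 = (o - 1)*(o^3 - 7*o^2 + 15*o - 9) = (o - 3)*(o - 1)*(o^2 - 4*o + 3) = (o - 3)*(o - 1)^2*(o - 3)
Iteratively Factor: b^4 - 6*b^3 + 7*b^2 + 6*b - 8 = (b - 1)*(b^3 - 5*b^2 + 2*b + 8) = (b - 4)*(b - 1)*(b^2 - b - 2) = (b - 4)*(b - 1)*(b + 1)*(b - 2)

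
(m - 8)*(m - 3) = m^2 - 11*m + 24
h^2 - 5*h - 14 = (h - 7)*(h + 2)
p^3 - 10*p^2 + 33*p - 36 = (p - 4)*(p - 3)^2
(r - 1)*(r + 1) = r^2 - 1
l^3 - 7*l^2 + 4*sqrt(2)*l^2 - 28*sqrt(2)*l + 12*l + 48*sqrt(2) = (l - 4)*(l - 3)*(l + 4*sqrt(2))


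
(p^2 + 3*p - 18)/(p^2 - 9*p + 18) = (p + 6)/(p - 6)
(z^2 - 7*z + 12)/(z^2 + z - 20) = (z - 3)/(z + 5)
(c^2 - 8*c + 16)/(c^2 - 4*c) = (c - 4)/c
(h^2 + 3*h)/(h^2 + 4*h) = (h + 3)/(h + 4)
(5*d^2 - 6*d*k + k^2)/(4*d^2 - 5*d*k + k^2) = (5*d - k)/(4*d - k)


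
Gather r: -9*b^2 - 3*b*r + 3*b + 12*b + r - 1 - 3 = -9*b^2 + 15*b + r*(1 - 3*b) - 4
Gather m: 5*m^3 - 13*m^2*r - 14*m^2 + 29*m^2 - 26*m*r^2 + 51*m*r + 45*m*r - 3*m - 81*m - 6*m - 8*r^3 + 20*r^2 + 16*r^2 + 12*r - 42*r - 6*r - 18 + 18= 5*m^3 + m^2*(15 - 13*r) + m*(-26*r^2 + 96*r - 90) - 8*r^3 + 36*r^2 - 36*r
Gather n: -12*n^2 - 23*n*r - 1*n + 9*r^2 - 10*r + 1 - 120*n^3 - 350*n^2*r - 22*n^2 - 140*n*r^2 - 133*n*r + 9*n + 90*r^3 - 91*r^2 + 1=-120*n^3 + n^2*(-350*r - 34) + n*(-140*r^2 - 156*r + 8) + 90*r^3 - 82*r^2 - 10*r + 2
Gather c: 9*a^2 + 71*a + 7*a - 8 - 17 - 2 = 9*a^2 + 78*a - 27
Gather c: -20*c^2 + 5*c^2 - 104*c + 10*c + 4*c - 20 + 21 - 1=-15*c^2 - 90*c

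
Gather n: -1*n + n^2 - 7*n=n^2 - 8*n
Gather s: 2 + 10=12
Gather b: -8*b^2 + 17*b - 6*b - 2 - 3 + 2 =-8*b^2 + 11*b - 3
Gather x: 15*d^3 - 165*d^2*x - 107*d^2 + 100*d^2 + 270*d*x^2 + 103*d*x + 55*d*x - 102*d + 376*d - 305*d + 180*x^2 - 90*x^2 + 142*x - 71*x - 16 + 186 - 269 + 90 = 15*d^3 - 7*d^2 - 31*d + x^2*(270*d + 90) + x*(-165*d^2 + 158*d + 71) - 9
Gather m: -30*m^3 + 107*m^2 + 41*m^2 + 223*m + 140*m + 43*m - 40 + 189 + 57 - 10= -30*m^3 + 148*m^2 + 406*m + 196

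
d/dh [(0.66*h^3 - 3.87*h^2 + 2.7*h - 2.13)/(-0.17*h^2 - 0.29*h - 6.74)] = (-0.1122*h^4 - 0.3828*h^3 - 11.7639*h^2 + 51.4434*h - 18.8157)/(0.0289*h^4 + 0.0986*h^3 + 2.3757*h^2 + 3.9092*h + 45.4276)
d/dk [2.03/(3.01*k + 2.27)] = -6.1103/(3.01*k + 2.27)^2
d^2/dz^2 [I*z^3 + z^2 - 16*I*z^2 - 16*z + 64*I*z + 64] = 6*I*z + 2 - 32*I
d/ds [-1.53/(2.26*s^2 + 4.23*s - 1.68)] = (6.9156*s + 6.4719)/(2.26*s^2 + 4.23*s - 1.68)^2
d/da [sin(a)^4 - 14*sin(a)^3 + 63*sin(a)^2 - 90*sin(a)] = 2*(2*sin(a)^3 - 21*sin(a)^2 + 63*sin(a) - 45)*cos(a)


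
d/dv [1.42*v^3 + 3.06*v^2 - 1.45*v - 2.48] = 4.26*v^2 + 6.12*v - 1.45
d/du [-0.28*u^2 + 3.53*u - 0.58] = 3.53 - 0.56*u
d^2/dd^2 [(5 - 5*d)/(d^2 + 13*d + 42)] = 10*(-(d - 1)*(2*d + 13)^2 + 3*(d + 4)*(d^2 + 13*d + 42))/(d^2 + 13*d + 42)^3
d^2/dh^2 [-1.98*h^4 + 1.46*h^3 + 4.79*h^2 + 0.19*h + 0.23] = -23.76*h^2 + 8.76*h + 9.58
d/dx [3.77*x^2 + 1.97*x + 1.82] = 7.54*x + 1.97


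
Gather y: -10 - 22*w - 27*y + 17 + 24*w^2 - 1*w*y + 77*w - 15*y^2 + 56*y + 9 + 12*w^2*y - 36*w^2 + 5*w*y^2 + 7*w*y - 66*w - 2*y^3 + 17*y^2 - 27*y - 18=-12*w^2 - 11*w - 2*y^3 + y^2*(5*w + 2) + y*(12*w^2 + 6*w + 2) - 2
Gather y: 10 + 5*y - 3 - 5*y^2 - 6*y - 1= -5*y^2 - y + 6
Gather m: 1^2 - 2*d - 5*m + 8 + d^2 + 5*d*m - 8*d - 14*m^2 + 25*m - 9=d^2 - 10*d - 14*m^2 + m*(5*d + 20)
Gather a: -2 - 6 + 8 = 0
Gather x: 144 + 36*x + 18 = 36*x + 162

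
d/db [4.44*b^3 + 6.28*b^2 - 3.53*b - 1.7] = 13.32*b^2 + 12.56*b - 3.53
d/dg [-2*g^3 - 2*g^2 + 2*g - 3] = -6*g^2 - 4*g + 2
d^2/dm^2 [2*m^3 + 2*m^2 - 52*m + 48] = 12*m + 4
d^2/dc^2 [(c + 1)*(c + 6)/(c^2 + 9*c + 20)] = 4*(-c^3 - 21*c^2 - 129*c - 247)/(c^6 + 27*c^5 + 303*c^4 + 1809*c^3 + 6060*c^2 + 10800*c + 8000)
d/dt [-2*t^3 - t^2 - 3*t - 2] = -6*t^2 - 2*t - 3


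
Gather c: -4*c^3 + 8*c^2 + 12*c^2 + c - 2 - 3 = -4*c^3 + 20*c^2 + c - 5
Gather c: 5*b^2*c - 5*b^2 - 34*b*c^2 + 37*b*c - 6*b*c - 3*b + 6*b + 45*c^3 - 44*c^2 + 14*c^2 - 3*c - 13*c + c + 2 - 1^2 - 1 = -5*b^2 + 3*b + 45*c^3 + c^2*(-34*b - 30) + c*(5*b^2 + 31*b - 15)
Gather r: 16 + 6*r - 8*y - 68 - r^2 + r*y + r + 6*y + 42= -r^2 + r*(y + 7) - 2*y - 10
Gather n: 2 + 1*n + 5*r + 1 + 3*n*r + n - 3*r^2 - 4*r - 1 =n*(3*r + 2) - 3*r^2 + r + 2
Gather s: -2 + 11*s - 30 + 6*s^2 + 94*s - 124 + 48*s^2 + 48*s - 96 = 54*s^2 + 153*s - 252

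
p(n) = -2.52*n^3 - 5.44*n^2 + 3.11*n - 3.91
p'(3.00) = -97.57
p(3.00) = -111.58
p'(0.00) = 3.11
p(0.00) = -3.91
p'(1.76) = -39.46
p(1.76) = -29.03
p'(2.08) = -52.23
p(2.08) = -43.65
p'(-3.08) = -35.10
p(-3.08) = 8.53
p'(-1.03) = 6.30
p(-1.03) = -10.13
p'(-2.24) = -10.45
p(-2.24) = -9.85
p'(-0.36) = 6.05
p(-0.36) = -5.62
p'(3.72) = -141.98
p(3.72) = -197.35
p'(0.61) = -6.34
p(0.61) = -4.61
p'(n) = -7.56*n^2 - 10.88*n + 3.11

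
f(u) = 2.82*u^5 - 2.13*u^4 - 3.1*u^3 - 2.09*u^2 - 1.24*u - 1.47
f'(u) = 14.1*u^4 - 8.52*u^3 - 9.3*u^2 - 4.18*u - 1.24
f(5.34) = 9973.18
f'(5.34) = 9879.14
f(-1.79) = -61.86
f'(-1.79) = 170.06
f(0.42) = -2.62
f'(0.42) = -4.83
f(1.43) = -8.63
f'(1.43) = 7.81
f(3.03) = 430.03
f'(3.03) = 852.18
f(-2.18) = -163.53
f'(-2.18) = 370.40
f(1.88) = 7.83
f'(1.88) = 77.56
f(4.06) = 2283.69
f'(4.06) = 3089.40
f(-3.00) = -790.65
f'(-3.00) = 1299.74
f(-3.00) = -790.65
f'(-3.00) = 1299.74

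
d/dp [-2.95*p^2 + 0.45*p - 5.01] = 0.45 - 5.9*p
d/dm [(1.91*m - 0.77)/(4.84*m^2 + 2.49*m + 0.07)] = (-9.2444*m^2 + 7.4536*m + 2.051)/(23.4256*m^4 + 24.1032*m^3 + 6.8777*m^2 + 0.3486*m + 0.0049)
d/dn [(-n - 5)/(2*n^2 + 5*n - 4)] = (-2*n^2 - 5*n + (n + 5)*(4*n + 5) + 4)/(2*n^2 + 5*n - 4)^2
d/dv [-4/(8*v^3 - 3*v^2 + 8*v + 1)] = 8*(12*v^2 - 3*v + 4)/(8*v^3 - 3*v^2 + 8*v + 1)^2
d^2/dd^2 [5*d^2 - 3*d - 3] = 10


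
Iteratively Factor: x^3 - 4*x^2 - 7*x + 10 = (x + 2)*(x^2 - 6*x + 5) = (x - 1)*(x + 2)*(x - 5)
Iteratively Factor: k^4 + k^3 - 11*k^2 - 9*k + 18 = (k - 1)*(k^3 + 2*k^2 - 9*k - 18) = (k - 3)*(k - 1)*(k^2 + 5*k + 6) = (k - 3)*(k - 1)*(k + 2)*(k + 3)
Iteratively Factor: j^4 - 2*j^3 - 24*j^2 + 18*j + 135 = (j + 3)*(j^3 - 5*j^2 - 9*j + 45) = (j - 3)*(j + 3)*(j^2 - 2*j - 15) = (j - 5)*(j - 3)*(j + 3)*(j + 3)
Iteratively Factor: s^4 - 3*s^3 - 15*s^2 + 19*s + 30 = (s - 5)*(s^3 + 2*s^2 - 5*s - 6) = (s - 5)*(s + 1)*(s^2 + s - 6) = (s - 5)*(s - 2)*(s + 1)*(s + 3)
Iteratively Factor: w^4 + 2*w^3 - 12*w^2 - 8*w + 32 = (w + 4)*(w^3 - 2*w^2 - 4*w + 8) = (w - 2)*(w + 4)*(w^2 - 4) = (w - 2)*(w + 2)*(w + 4)*(w - 2)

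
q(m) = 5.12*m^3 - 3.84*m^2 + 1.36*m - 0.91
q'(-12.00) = 2305.36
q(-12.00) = -9417.55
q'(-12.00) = 2305.36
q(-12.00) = -9417.55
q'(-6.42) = 683.75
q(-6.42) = -1522.71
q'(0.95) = 7.93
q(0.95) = 1.31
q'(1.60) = 28.39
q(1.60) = 12.41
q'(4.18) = 237.63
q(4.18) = 311.62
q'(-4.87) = 403.05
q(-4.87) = -689.97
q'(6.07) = 520.68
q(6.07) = 1010.94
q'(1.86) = 40.21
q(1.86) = 21.28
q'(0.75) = 4.24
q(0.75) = 0.11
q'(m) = 15.36*m^2 - 7.68*m + 1.36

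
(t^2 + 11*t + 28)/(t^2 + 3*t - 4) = (t + 7)/(t - 1)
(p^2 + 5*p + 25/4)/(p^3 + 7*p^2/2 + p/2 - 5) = (p + 5/2)/(p^2 + p - 2)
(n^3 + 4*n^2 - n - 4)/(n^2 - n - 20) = (n^2 - 1)/(n - 5)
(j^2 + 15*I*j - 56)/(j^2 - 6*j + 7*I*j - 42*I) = (j + 8*I)/(j - 6)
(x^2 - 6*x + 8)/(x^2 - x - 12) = (x - 2)/(x + 3)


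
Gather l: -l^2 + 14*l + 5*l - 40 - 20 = -l^2 + 19*l - 60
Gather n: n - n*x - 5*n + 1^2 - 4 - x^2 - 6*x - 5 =n*(-x - 4) - x^2 - 6*x - 8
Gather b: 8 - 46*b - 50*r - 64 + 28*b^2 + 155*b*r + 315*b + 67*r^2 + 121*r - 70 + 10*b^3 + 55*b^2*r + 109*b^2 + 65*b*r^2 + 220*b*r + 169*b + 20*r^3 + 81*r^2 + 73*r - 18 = 10*b^3 + b^2*(55*r + 137) + b*(65*r^2 + 375*r + 438) + 20*r^3 + 148*r^2 + 144*r - 144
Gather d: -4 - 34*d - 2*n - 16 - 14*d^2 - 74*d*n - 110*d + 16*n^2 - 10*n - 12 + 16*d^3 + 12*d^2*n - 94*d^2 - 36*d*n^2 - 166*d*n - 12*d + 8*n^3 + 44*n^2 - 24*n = 16*d^3 + d^2*(12*n - 108) + d*(-36*n^2 - 240*n - 156) + 8*n^3 + 60*n^2 - 36*n - 32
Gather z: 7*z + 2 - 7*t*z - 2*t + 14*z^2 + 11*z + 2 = -2*t + 14*z^2 + z*(18 - 7*t) + 4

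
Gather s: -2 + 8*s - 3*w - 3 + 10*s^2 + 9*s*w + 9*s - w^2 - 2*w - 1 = 10*s^2 + s*(9*w + 17) - w^2 - 5*w - 6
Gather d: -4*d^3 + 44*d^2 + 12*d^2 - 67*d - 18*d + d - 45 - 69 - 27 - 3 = -4*d^3 + 56*d^2 - 84*d - 144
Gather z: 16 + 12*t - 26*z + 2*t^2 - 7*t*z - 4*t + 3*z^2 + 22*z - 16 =2*t^2 + 8*t + 3*z^2 + z*(-7*t - 4)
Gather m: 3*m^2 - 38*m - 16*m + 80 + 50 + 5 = 3*m^2 - 54*m + 135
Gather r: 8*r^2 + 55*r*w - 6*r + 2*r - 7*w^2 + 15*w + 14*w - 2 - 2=8*r^2 + r*(55*w - 4) - 7*w^2 + 29*w - 4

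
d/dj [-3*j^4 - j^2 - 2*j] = -12*j^3 - 2*j - 2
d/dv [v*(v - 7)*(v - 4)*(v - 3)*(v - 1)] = 5*v^4 - 60*v^3 + 225*v^2 - 290*v + 84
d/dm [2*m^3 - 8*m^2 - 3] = 2*m*(3*m - 8)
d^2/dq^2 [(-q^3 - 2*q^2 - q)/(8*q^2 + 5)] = 2*(-24*q^3 + 240*q^2 + 45*q - 50)/(512*q^6 + 960*q^4 + 600*q^2 + 125)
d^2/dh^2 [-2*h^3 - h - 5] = -12*h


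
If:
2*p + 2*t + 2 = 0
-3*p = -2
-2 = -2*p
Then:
No Solution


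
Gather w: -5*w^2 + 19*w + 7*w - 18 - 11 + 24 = -5*w^2 + 26*w - 5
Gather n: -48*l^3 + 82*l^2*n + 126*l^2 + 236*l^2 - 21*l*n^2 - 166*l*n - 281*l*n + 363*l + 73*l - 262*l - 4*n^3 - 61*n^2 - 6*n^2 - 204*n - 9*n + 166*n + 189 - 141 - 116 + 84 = -48*l^3 + 362*l^2 + 174*l - 4*n^3 + n^2*(-21*l - 67) + n*(82*l^2 - 447*l - 47) + 16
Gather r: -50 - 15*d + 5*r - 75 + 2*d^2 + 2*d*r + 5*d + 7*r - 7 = 2*d^2 - 10*d + r*(2*d + 12) - 132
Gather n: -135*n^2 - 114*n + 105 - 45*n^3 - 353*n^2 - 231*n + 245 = -45*n^3 - 488*n^2 - 345*n + 350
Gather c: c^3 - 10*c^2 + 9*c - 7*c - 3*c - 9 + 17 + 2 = c^3 - 10*c^2 - c + 10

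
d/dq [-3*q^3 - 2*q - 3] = -9*q^2 - 2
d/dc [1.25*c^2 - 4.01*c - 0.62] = 2.5*c - 4.01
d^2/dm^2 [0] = 0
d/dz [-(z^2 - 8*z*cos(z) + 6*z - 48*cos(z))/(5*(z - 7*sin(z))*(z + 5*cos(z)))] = (2*(z - 7*sin(z))*(z + 5*cos(z))*(-4*z*sin(z) - z - 24*sin(z) + 4*cos(z) - 3) - (z - 7*sin(z))*(5*sin(z) - 1)*(z^2 - 8*z*cos(z) + 6*z - 48*cos(z)) - (z + 5*cos(z))*(7*cos(z) - 1)*(z^2 - 8*z*cos(z) + 6*z - 48*cos(z)))/(5*(z - 7*sin(z))^2*(z + 5*cos(z))^2)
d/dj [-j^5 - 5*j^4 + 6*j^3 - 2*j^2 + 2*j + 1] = -5*j^4 - 20*j^3 + 18*j^2 - 4*j + 2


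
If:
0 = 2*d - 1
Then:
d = 1/2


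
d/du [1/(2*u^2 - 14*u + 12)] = (7/2 - u)/(u^2 - 7*u + 6)^2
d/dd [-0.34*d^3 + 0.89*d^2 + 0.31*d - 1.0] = -1.02*d^2 + 1.78*d + 0.31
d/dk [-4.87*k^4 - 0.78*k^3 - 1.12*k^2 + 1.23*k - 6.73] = -19.48*k^3 - 2.34*k^2 - 2.24*k + 1.23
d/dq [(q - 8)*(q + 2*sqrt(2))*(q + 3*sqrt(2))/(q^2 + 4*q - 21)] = (q^4 + 8*q^3 - 107*q^2 + 60*sqrt(2)*q^2 - 210*sqrt(2)*q + 528*q + 132 + 840*sqrt(2))/(q^4 + 8*q^3 - 26*q^2 - 168*q + 441)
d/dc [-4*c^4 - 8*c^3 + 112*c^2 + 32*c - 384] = -16*c^3 - 24*c^2 + 224*c + 32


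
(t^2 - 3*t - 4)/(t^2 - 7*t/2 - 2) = 2*(t + 1)/(2*t + 1)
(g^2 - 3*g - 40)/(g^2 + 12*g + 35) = (g - 8)/(g + 7)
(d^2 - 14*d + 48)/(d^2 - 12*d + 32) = (d - 6)/(d - 4)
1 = 1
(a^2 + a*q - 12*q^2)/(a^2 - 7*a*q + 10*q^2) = (a^2 + a*q - 12*q^2)/(a^2 - 7*a*q + 10*q^2)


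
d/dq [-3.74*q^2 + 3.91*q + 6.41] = 3.91 - 7.48*q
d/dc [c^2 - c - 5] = 2*c - 1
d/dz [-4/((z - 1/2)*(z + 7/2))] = 64*(2*z + 3)/((2*z - 1)^2*(2*z + 7)^2)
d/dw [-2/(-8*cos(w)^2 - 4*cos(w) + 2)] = 2*(4*cos(w) + 1)*sin(w)/(4*cos(w)^2 + 2*cos(w) - 1)^2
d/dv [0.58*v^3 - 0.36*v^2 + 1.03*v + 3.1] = 1.74*v^2 - 0.72*v + 1.03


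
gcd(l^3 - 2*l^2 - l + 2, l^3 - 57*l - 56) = l + 1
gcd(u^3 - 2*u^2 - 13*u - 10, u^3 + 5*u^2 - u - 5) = u + 1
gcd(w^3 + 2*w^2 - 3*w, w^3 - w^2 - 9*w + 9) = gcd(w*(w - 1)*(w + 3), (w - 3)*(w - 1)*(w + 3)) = w^2 + 2*w - 3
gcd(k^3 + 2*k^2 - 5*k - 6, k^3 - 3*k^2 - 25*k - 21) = k^2 + 4*k + 3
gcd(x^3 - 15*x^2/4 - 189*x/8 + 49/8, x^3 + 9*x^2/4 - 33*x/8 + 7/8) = x^2 + 13*x/4 - 7/8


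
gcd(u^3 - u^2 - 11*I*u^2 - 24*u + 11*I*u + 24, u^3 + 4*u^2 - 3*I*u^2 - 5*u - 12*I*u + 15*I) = u^2 + u*(-1 - 3*I) + 3*I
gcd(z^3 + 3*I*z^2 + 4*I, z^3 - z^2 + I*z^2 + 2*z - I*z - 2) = z^2 + I*z + 2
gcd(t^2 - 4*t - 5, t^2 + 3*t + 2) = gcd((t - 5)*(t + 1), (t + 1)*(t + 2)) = t + 1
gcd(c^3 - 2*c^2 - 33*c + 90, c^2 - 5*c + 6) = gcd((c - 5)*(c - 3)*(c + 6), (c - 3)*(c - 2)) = c - 3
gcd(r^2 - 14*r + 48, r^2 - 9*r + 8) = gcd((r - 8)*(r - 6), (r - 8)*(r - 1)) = r - 8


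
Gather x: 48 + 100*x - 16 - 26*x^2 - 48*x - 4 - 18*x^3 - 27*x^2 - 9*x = -18*x^3 - 53*x^2 + 43*x + 28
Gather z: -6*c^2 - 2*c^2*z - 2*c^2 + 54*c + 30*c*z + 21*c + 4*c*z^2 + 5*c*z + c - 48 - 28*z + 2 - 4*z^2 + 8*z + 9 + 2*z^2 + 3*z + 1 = -8*c^2 + 76*c + z^2*(4*c - 2) + z*(-2*c^2 + 35*c - 17) - 36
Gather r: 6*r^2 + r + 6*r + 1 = 6*r^2 + 7*r + 1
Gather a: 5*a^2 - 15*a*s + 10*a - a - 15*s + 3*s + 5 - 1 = 5*a^2 + a*(9 - 15*s) - 12*s + 4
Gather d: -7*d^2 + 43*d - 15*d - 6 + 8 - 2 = -7*d^2 + 28*d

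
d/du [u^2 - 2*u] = 2*u - 2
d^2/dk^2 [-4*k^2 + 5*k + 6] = -8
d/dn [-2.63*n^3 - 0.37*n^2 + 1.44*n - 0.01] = -7.89*n^2 - 0.74*n + 1.44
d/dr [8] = 0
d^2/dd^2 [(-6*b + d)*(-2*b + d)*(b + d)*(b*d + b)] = 2*b*(4*b^2 - 21*b*d - 7*b + 6*d^2 + 3*d)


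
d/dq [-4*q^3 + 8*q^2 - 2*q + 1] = -12*q^2 + 16*q - 2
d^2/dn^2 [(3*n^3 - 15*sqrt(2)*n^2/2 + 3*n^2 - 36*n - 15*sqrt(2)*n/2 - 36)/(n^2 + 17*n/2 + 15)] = 36*(25*sqrt(2)*n^3 + 49*n^3 + 150*sqrt(2)*n^2 + 402*n^2 + 150*sqrt(2)*n + 1212*n - 325*sqrt(2) + 1424)/(8*n^6 + 204*n^5 + 2094*n^4 + 11033*n^3 + 31410*n^2 + 45900*n + 27000)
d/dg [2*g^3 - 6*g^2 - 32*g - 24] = 6*g^2 - 12*g - 32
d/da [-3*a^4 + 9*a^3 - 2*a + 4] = -12*a^3 + 27*a^2 - 2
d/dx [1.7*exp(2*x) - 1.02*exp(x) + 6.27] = (3.4*exp(x) - 1.02)*exp(x)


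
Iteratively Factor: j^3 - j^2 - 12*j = (j - 4)*(j^2 + 3*j) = (j - 4)*(j + 3)*(j)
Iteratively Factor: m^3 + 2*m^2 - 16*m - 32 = (m + 4)*(m^2 - 2*m - 8) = (m + 2)*(m + 4)*(m - 4)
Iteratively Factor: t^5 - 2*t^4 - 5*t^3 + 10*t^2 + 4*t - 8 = (t - 2)*(t^4 - 5*t^2 + 4) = (t - 2)*(t + 2)*(t^3 - 2*t^2 - t + 2) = (t - 2)*(t - 1)*(t + 2)*(t^2 - t - 2) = (t - 2)*(t - 1)*(t + 1)*(t + 2)*(t - 2)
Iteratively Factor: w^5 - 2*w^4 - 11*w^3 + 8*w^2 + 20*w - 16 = (w - 1)*(w^4 - w^3 - 12*w^2 - 4*w + 16) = (w - 1)*(w + 2)*(w^3 - 3*w^2 - 6*w + 8) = (w - 4)*(w - 1)*(w + 2)*(w^2 + w - 2) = (w - 4)*(w - 1)^2*(w + 2)*(w + 2)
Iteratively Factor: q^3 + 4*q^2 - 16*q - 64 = (q + 4)*(q^2 - 16) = (q + 4)^2*(q - 4)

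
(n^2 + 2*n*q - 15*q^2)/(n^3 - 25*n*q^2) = (-n + 3*q)/(n*(-n + 5*q))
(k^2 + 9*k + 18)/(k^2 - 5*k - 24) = (k + 6)/(k - 8)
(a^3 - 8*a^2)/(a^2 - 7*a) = a*(a - 8)/(a - 7)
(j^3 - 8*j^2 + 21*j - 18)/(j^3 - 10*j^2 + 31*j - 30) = (j - 3)/(j - 5)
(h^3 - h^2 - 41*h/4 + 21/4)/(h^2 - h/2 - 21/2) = h - 1/2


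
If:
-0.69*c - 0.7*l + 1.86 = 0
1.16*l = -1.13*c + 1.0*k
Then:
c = 2.69565217391304 - 1.01449275362319*l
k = 0.0136231884057971*l + 3.04608695652174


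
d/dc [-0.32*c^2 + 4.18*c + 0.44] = 4.18 - 0.64*c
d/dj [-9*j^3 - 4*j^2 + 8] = j*(-27*j - 8)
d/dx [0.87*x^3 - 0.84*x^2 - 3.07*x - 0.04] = 2.61*x^2 - 1.68*x - 3.07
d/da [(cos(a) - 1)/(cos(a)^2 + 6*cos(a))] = (sin(a) - 6*sin(a)/cos(a)^2 - 2*tan(a))/(cos(a) + 6)^2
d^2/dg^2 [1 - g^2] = -2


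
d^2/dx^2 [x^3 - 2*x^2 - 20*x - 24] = 6*x - 4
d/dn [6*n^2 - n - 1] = 12*n - 1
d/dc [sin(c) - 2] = cos(c)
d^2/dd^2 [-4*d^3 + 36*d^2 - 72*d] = 72 - 24*d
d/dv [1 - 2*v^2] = -4*v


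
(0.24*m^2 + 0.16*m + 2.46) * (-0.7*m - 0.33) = -0.168*m^3 - 0.1912*m^2 - 1.7748*m - 0.8118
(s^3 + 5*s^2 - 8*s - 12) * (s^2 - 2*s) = s^5 + 3*s^4 - 18*s^3 + 4*s^2 + 24*s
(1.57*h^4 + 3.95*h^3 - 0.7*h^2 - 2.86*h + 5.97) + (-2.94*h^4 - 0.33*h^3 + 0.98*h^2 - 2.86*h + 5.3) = -1.37*h^4 + 3.62*h^3 + 0.28*h^2 - 5.72*h + 11.27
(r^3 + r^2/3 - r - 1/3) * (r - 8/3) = r^4 - 7*r^3/3 - 17*r^2/9 + 7*r/3 + 8/9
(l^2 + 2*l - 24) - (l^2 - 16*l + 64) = 18*l - 88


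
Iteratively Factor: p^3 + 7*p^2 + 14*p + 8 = (p + 4)*(p^2 + 3*p + 2) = (p + 1)*(p + 4)*(p + 2)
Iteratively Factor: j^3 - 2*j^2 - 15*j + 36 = (j - 3)*(j^2 + j - 12) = (j - 3)^2*(j + 4)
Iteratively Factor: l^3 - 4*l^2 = (l)*(l^2 - 4*l) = l*(l - 4)*(l)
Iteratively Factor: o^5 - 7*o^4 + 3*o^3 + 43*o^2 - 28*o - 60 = (o - 5)*(o^4 - 2*o^3 - 7*o^2 + 8*o + 12) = (o - 5)*(o - 3)*(o^3 + o^2 - 4*o - 4) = (o - 5)*(o - 3)*(o - 2)*(o^2 + 3*o + 2) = (o - 5)*(o - 3)*(o - 2)*(o + 1)*(o + 2)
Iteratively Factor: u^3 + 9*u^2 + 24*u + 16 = (u + 4)*(u^2 + 5*u + 4) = (u + 4)^2*(u + 1)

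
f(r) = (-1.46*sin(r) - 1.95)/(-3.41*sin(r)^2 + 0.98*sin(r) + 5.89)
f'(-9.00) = 0.08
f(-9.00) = -0.27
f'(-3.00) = 0.15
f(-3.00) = -0.31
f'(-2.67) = 0.07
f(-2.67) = -0.27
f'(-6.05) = -0.28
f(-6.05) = -0.39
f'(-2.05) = -0.10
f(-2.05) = -0.28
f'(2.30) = 0.58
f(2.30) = -0.64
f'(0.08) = -0.22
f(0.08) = -0.35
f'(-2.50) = 0.02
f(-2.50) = -0.26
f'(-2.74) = 0.08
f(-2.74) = -0.28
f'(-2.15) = -0.07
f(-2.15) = -0.27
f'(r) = (6.82*sin(r)*cos(r) - 0.98*cos(r))*(-1.46*sin(r) - 1.95)/(-3.41*sin(r)^2 + 0.98*sin(r) + 5.89)^2 - 1.46*cos(r)/(-3.41*sin(r)^2 + 0.98*sin(r) + 5.89) = (-13.299*sin(r) + 2.4893*cos(2*r) - 9.1777)*cos(r)/(-3.41*sin(r)^2 + 0.98*sin(r) + 5.89)^2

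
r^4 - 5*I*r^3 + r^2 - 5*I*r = r*(r - 5*I)*(r - I)*(r + I)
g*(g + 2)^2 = g^3 + 4*g^2 + 4*g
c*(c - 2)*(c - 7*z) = c^3 - 7*c^2*z - 2*c^2 + 14*c*z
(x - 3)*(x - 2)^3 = x^4 - 9*x^3 + 30*x^2 - 44*x + 24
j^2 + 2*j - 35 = (j - 5)*(j + 7)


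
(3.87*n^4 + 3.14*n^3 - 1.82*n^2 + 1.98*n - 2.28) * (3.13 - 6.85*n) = -26.5095*n^5 - 9.3959*n^4 + 22.2952*n^3 - 19.2596*n^2 + 21.8154*n - 7.1364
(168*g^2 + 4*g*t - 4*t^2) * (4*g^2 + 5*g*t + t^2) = 672*g^4 + 856*g^3*t + 172*g^2*t^2 - 16*g*t^3 - 4*t^4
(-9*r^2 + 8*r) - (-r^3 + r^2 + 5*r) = r^3 - 10*r^2 + 3*r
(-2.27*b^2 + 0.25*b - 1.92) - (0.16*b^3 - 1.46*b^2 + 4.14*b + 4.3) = -0.16*b^3 - 0.81*b^2 - 3.89*b - 6.22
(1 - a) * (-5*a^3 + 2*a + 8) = 5*a^4 - 5*a^3 - 2*a^2 - 6*a + 8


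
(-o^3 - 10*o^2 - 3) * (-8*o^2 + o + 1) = 8*o^5 + 79*o^4 - 11*o^3 + 14*o^2 - 3*o - 3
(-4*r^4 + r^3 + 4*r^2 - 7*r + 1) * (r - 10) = -4*r^5 + 41*r^4 - 6*r^3 - 47*r^2 + 71*r - 10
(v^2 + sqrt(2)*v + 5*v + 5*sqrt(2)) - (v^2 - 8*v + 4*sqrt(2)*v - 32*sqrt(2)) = -3*sqrt(2)*v + 13*v + 37*sqrt(2)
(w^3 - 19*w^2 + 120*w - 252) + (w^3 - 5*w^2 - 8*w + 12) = 2*w^3 - 24*w^2 + 112*w - 240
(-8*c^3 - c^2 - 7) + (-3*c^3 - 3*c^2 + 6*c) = -11*c^3 - 4*c^2 + 6*c - 7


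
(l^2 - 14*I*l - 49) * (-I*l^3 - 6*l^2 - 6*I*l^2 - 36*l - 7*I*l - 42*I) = -I*l^5 - 20*l^4 - 6*I*l^4 - 120*l^3 + 126*I*l^3 + 196*l^2 + 756*I*l^2 + 1176*l + 343*I*l + 2058*I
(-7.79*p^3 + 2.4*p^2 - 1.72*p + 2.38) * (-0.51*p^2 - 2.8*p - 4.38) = 3.9729*p^5 + 20.588*p^4 + 28.2774*p^3 - 6.9098*p^2 + 0.8696*p - 10.4244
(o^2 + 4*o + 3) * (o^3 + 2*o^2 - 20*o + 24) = o^5 + 6*o^4 - 9*o^3 - 50*o^2 + 36*o + 72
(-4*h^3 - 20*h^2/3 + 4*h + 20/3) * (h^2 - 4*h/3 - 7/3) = -4*h^5 - 4*h^4/3 + 200*h^3/9 + 152*h^2/9 - 164*h/9 - 140/9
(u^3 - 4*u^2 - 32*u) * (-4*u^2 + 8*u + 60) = -4*u^5 + 24*u^4 + 156*u^3 - 496*u^2 - 1920*u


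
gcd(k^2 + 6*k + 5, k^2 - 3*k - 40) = k + 5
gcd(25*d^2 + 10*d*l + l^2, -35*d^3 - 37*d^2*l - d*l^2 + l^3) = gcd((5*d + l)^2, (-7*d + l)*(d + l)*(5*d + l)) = 5*d + l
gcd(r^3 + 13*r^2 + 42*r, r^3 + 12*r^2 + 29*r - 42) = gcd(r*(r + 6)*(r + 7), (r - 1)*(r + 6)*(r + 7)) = r^2 + 13*r + 42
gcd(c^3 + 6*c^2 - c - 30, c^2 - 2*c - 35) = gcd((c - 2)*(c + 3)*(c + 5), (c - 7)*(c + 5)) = c + 5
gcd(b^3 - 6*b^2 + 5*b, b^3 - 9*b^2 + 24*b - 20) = b - 5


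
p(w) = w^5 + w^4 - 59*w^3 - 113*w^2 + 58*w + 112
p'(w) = 5*w^4 + 4*w^3 - 177*w^2 - 226*w + 58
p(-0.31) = 84.92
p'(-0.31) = 110.98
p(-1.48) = -32.39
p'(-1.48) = 15.80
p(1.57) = -288.18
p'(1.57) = -687.25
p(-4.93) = 1827.61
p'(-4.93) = -655.44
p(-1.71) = -28.66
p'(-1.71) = -50.35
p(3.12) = -2208.53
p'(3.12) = -1774.83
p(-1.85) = -18.43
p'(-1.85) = -96.44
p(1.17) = -65.25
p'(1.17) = -432.94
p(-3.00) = 352.00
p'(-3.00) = -560.00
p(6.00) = -7280.00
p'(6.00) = -326.00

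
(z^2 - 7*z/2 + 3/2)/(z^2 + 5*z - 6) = (2*z^2 - 7*z + 3)/(2*(z^2 + 5*z - 6))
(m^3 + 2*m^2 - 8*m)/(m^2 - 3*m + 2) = m*(m + 4)/(m - 1)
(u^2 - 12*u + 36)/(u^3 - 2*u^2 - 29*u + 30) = (u - 6)/(u^2 + 4*u - 5)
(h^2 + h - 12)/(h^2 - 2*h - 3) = (h + 4)/(h + 1)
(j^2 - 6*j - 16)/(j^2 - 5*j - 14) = (j - 8)/(j - 7)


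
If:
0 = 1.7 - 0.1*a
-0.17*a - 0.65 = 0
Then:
No Solution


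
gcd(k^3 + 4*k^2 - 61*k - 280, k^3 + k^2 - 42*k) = k + 7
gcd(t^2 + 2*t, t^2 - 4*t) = t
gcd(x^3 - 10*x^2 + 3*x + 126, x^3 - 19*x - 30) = x + 3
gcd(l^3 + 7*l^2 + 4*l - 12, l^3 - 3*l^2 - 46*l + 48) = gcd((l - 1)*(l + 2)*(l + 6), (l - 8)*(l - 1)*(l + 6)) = l^2 + 5*l - 6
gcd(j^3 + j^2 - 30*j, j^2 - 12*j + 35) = j - 5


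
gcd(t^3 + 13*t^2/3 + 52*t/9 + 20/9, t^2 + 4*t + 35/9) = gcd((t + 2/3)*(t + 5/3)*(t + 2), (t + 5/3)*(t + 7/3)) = t + 5/3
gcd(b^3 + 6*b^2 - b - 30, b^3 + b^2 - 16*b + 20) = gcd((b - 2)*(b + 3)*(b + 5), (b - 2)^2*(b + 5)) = b^2 + 3*b - 10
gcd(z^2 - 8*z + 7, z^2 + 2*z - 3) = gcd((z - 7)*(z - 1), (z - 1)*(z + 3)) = z - 1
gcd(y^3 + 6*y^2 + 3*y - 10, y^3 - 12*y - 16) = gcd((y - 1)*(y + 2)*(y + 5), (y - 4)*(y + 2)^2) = y + 2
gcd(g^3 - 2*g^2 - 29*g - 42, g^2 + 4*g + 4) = g + 2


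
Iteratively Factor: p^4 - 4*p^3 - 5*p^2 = (p + 1)*(p^3 - 5*p^2) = p*(p + 1)*(p^2 - 5*p) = p*(p - 5)*(p + 1)*(p)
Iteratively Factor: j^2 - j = (j - 1)*(j)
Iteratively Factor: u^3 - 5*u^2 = (u)*(u^2 - 5*u) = u^2*(u - 5)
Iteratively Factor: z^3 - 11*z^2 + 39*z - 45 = (z - 5)*(z^2 - 6*z + 9) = (z - 5)*(z - 3)*(z - 3)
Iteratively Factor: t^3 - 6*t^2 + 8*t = (t - 4)*(t^2 - 2*t) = t*(t - 4)*(t - 2)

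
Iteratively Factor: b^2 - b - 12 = (b - 4)*(b + 3)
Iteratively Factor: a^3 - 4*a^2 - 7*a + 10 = (a - 1)*(a^2 - 3*a - 10) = (a - 1)*(a + 2)*(a - 5)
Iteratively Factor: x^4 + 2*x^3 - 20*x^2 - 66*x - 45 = (x + 3)*(x^3 - x^2 - 17*x - 15) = (x + 3)^2*(x^2 - 4*x - 5) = (x - 5)*(x + 3)^2*(x + 1)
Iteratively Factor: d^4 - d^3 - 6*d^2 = (d + 2)*(d^3 - 3*d^2) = d*(d + 2)*(d^2 - 3*d) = d*(d - 3)*(d + 2)*(d)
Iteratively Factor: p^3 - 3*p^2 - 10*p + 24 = (p - 4)*(p^2 + p - 6) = (p - 4)*(p - 2)*(p + 3)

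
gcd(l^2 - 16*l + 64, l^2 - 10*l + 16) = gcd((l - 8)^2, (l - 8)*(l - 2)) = l - 8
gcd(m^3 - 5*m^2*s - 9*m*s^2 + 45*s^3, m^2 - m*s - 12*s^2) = m + 3*s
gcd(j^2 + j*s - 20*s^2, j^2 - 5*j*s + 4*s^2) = -j + 4*s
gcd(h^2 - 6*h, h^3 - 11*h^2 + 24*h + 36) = h - 6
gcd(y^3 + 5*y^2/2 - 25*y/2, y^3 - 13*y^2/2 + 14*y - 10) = y - 5/2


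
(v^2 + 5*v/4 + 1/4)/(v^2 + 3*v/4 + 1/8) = 2*(v + 1)/(2*v + 1)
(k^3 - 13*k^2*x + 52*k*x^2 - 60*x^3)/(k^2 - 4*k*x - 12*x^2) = (k^2 - 7*k*x + 10*x^2)/(k + 2*x)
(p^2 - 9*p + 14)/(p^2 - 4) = (p - 7)/(p + 2)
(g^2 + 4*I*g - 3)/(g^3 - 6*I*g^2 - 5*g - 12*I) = (g + 3*I)/(g^2 - 7*I*g - 12)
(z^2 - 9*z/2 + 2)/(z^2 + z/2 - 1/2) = (z - 4)/(z + 1)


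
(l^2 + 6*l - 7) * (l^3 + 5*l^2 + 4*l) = l^5 + 11*l^4 + 27*l^3 - 11*l^2 - 28*l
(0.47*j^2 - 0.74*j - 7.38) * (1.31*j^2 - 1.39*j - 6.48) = 0.6157*j^4 - 1.6227*j^3 - 11.6848*j^2 + 15.0534*j + 47.8224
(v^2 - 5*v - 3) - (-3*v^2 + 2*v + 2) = 4*v^2 - 7*v - 5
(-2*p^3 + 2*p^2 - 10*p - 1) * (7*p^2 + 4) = -14*p^5 + 14*p^4 - 78*p^3 + p^2 - 40*p - 4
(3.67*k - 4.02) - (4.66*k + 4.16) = -0.99*k - 8.18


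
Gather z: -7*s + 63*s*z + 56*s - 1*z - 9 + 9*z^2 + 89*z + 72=49*s + 9*z^2 + z*(63*s + 88) + 63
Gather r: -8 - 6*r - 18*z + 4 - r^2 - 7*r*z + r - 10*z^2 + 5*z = -r^2 + r*(-7*z - 5) - 10*z^2 - 13*z - 4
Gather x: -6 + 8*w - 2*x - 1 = 8*w - 2*x - 7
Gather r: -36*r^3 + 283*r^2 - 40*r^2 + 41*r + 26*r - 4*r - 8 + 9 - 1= -36*r^3 + 243*r^2 + 63*r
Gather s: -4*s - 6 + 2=-4*s - 4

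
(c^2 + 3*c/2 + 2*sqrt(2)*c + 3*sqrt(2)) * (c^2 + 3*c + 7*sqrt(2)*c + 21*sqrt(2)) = c^4 + 9*c^3/2 + 9*sqrt(2)*c^3 + 65*c^2/2 + 81*sqrt(2)*c^2/2 + 81*sqrt(2)*c/2 + 126*c + 126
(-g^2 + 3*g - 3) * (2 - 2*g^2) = 2*g^4 - 6*g^3 + 4*g^2 + 6*g - 6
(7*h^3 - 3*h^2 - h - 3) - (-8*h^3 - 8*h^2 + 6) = 15*h^3 + 5*h^2 - h - 9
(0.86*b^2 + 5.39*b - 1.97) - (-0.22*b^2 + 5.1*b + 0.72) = 1.08*b^2 + 0.29*b - 2.69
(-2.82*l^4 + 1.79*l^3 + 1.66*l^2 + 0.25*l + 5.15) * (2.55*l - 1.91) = -7.191*l^5 + 9.9507*l^4 + 0.8141*l^3 - 2.5331*l^2 + 12.655*l - 9.8365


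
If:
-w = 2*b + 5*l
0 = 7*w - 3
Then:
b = -5*l/2 - 3/14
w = 3/7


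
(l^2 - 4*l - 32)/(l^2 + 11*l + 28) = (l - 8)/(l + 7)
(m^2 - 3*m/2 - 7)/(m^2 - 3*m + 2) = (m^2 - 3*m/2 - 7)/(m^2 - 3*m + 2)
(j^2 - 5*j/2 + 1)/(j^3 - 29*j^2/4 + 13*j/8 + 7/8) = 4*(j - 2)/(4*j^2 - 27*j - 7)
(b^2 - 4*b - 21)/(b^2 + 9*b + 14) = (b^2 - 4*b - 21)/(b^2 + 9*b + 14)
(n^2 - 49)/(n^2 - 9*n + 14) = (n + 7)/(n - 2)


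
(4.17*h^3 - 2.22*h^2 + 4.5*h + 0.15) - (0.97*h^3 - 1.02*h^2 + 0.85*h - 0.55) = 3.2*h^3 - 1.2*h^2 + 3.65*h + 0.7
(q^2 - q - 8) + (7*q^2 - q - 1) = 8*q^2 - 2*q - 9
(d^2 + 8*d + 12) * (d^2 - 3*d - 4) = d^4 + 5*d^3 - 16*d^2 - 68*d - 48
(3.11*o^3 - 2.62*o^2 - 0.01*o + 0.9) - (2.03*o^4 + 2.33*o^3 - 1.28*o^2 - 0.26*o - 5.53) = -2.03*o^4 + 0.78*o^3 - 1.34*o^2 + 0.25*o + 6.43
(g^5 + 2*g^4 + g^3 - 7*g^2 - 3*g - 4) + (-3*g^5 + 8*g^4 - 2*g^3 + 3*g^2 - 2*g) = -2*g^5 + 10*g^4 - g^3 - 4*g^2 - 5*g - 4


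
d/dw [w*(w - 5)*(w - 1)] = 3*w^2 - 12*w + 5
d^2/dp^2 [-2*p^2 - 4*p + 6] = -4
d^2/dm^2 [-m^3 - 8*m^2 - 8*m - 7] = -6*m - 16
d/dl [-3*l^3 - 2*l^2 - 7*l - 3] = -9*l^2 - 4*l - 7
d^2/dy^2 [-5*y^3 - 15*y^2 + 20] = -30*y - 30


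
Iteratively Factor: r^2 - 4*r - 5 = (r - 5)*(r + 1)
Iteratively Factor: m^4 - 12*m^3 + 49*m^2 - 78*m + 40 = (m - 1)*(m^3 - 11*m^2 + 38*m - 40) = (m - 4)*(m - 1)*(m^2 - 7*m + 10) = (m - 4)*(m - 2)*(m - 1)*(m - 5)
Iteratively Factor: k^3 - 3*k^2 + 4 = (k + 1)*(k^2 - 4*k + 4) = (k - 2)*(k + 1)*(k - 2)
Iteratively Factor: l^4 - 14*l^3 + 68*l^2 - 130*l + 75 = (l - 1)*(l^3 - 13*l^2 + 55*l - 75) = (l - 3)*(l - 1)*(l^2 - 10*l + 25) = (l - 5)*(l - 3)*(l - 1)*(l - 5)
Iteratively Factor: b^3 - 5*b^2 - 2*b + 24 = (b - 3)*(b^2 - 2*b - 8) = (b - 3)*(b + 2)*(b - 4)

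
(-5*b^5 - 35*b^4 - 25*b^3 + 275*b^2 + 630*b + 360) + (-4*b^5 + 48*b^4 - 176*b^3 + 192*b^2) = -9*b^5 + 13*b^4 - 201*b^3 + 467*b^2 + 630*b + 360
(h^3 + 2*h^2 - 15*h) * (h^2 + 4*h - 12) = h^5 + 6*h^4 - 19*h^3 - 84*h^2 + 180*h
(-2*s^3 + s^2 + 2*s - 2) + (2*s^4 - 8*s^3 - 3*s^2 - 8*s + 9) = 2*s^4 - 10*s^3 - 2*s^2 - 6*s + 7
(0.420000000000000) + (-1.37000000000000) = -0.950000000000000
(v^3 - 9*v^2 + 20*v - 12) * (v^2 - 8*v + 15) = v^5 - 17*v^4 + 107*v^3 - 307*v^2 + 396*v - 180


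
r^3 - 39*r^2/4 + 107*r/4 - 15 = (r - 5)*(r - 4)*(r - 3/4)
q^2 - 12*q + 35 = (q - 7)*(q - 5)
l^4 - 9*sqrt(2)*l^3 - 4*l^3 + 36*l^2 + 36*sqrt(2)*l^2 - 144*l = l*(l - 4)*(l - 6*sqrt(2))*(l - 3*sqrt(2))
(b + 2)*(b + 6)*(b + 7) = b^3 + 15*b^2 + 68*b + 84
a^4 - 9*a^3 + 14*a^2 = a^2*(a - 7)*(a - 2)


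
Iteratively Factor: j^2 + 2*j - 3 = (j - 1)*(j + 3)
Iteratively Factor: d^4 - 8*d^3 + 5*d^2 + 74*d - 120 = (d - 5)*(d^3 - 3*d^2 - 10*d + 24) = (d - 5)*(d + 3)*(d^2 - 6*d + 8) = (d - 5)*(d - 2)*(d + 3)*(d - 4)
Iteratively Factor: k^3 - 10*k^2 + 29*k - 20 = (k - 5)*(k^2 - 5*k + 4) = (k - 5)*(k - 1)*(k - 4)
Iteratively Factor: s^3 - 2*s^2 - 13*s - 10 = (s - 5)*(s^2 + 3*s + 2) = (s - 5)*(s + 2)*(s + 1)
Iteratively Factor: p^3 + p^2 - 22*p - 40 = (p - 5)*(p^2 + 6*p + 8) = (p - 5)*(p + 2)*(p + 4)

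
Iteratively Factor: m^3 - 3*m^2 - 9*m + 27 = (m - 3)*(m^2 - 9) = (m - 3)*(m + 3)*(m - 3)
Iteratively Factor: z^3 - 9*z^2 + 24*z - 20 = (z - 2)*(z^2 - 7*z + 10) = (z - 5)*(z - 2)*(z - 2)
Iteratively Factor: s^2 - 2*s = (s)*(s - 2)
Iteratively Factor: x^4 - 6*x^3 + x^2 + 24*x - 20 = (x - 1)*(x^3 - 5*x^2 - 4*x + 20) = (x - 1)*(x + 2)*(x^2 - 7*x + 10) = (x - 2)*(x - 1)*(x + 2)*(x - 5)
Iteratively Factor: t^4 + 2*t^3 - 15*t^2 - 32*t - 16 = (t + 1)*(t^3 + t^2 - 16*t - 16) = (t + 1)^2*(t^2 - 16) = (t + 1)^2*(t + 4)*(t - 4)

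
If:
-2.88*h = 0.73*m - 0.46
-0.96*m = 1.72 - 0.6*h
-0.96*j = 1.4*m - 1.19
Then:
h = 0.53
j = 3.37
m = -1.46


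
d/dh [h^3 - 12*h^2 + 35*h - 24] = 3*h^2 - 24*h + 35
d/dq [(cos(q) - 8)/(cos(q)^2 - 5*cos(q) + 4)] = (cos(q)^2 - 16*cos(q) + 36)*sin(q)/(cos(q)^2 - 5*cos(q) + 4)^2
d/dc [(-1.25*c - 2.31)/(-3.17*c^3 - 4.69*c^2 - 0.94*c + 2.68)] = (3.9625*c^3 + 5.8625*c^2 + 1.175*c - (1.25*c + 2.31)*(9.51*c^2 + 9.38*c + 0.94) - 3.35)/(3.17*c^3 + 4.69*c^2 + 0.94*c - 2.68)^2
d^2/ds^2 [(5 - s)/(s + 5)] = 20/(s + 5)^3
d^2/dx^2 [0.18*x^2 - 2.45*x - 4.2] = 0.360000000000000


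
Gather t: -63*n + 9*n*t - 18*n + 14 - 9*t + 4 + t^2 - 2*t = -81*n + t^2 + t*(9*n - 11) + 18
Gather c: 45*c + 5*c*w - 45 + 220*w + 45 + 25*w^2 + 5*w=c*(5*w + 45) + 25*w^2 + 225*w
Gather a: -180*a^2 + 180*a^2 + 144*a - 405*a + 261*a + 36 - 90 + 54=0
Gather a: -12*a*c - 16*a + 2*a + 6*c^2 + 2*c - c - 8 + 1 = a*(-12*c - 14) + 6*c^2 + c - 7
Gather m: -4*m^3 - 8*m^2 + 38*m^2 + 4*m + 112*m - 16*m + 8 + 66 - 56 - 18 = -4*m^3 + 30*m^2 + 100*m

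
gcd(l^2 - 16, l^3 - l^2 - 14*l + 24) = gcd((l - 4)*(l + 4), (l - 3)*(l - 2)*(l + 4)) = l + 4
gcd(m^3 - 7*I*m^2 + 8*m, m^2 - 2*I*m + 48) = m - 8*I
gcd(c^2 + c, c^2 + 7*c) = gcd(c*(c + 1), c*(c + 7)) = c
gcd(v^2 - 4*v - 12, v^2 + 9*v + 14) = v + 2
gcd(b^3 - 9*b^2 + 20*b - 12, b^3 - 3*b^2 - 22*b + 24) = b^2 - 7*b + 6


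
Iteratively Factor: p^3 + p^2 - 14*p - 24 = (p + 2)*(p^2 - p - 12) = (p + 2)*(p + 3)*(p - 4)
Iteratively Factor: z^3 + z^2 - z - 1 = (z + 1)*(z^2 - 1) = (z + 1)^2*(z - 1)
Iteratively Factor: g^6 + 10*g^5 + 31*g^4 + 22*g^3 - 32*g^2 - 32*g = (g + 4)*(g^5 + 6*g^4 + 7*g^3 - 6*g^2 - 8*g) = (g + 2)*(g + 4)*(g^4 + 4*g^3 - g^2 - 4*g) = (g - 1)*(g + 2)*(g + 4)*(g^3 + 5*g^2 + 4*g) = (g - 1)*(g + 2)*(g + 4)^2*(g^2 + g) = (g - 1)*(g + 1)*(g + 2)*(g + 4)^2*(g)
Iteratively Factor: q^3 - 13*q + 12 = (q + 4)*(q^2 - 4*q + 3) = (q - 1)*(q + 4)*(q - 3)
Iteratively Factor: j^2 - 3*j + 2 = (j - 2)*(j - 1)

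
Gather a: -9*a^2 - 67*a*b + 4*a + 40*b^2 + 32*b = -9*a^2 + a*(4 - 67*b) + 40*b^2 + 32*b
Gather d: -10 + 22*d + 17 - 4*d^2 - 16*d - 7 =-4*d^2 + 6*d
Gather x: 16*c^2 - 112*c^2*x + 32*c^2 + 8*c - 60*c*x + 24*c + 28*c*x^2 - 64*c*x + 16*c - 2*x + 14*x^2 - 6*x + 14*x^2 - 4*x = 48*c^2 + 48*c + x^2*(28*c + 28) + x*(-112*c^2 - 124*c - 12)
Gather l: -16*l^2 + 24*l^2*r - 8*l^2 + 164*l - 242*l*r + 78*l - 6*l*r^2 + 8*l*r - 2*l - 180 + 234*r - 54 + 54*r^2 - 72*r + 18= l^2*(24*r - 24) + l*(-6*r^2 - 234*r + 240) + 54*r^2 + 162*r - 216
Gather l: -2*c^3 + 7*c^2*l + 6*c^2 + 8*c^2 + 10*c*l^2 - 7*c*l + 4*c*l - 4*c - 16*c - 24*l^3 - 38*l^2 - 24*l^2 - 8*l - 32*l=-2*c^3 + 14*c^2 - 20*c - 24*l^3 + l^2*(10*c - 62) + l*(7*c^2 - 3*c - 40)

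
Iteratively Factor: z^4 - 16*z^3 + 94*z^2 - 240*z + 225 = (z - 3)*(z^3 - 13*z^2 + 55*z - 75) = (z - 3)^2*(z^2 - 10*z + 25) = (z - 5)*(z - 3)^2*(z - 5)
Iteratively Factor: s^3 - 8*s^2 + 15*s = (s)*(s^2 - 8*s + 15) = s*(s - 3)*(s - 5)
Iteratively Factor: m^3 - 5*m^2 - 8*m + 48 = (m + 3)*(m^2 - 8*m + 16) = (m - 4)*(m + 3)*(m - 4)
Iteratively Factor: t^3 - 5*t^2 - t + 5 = (t - 1)*(t^2 - 4*t - 5) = (t - 1)*(t + 1)*(t - 5)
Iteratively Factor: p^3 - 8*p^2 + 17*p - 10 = (p - 2)*(p^2 - 6*p + 5) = (p - 5)*(p - 2)*(p - 1)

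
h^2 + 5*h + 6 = (h + 2)*(h + 3)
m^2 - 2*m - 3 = (m - 3)*(m + 1)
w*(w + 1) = w^2 + w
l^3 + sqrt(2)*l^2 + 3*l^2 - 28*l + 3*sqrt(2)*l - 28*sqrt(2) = (l - 4)*(l + 7)*(l + sqrt(2))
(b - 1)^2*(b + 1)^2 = b^4 - 2*b^2 + 1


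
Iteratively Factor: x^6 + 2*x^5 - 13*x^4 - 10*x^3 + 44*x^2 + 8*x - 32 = (x - 2)*(x^5 + 4*x^4 - 5*x^3 - 20*x^2 + 4*x + 16) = (x - 2)*(x + 1)*(x^4 + 3*x^3 - 8*x^2 - 12*x + 16) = (x - 2)*(x - 1)*(x + 1)*(x^3 + 4*x^2 - 4*x - 16) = (x - 2)^2*(x - 1)*(x + 1)*(x^2 + 6*x + 8) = (x - 2)^2*(x - 1)*(x + 1)*(x + 2)*(x + 4)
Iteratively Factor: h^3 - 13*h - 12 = (h + 1)*(h^2 - h - 12) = (h + 1)*(h + 3)*(h - 4)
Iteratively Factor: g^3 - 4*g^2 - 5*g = (g + 1)*(g^2 - 5*g) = g*(g + 1)*(g - 5)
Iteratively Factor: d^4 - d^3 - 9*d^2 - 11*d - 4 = (d + 1)*(d^3 - 2*d^2 - 7*d - 4) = (d + 1)^2*(d^2 - 3*d - 4) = (d - 4)*(d + 1)^2*(d + 1)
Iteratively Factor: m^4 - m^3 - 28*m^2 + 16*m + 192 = (m + 4)*(m^3 - 5*m^2 - 8*m + 48) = (m + 3)*(m + 4)*(m^2 - 8*m + 16) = (m - 4)*(m + 3)*(m + 4)*(m - 4)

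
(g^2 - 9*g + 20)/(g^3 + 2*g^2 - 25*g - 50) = (g - 4)/(g^2 + 7*g + 10)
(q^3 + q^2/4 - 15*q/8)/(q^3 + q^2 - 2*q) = (q^2 + q/4 - 15/8)/(q^2 + q - 2)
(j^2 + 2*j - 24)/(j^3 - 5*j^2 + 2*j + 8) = (j + 6)/(j^2 - j - 2)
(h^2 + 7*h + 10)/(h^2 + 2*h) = (h + 5)/h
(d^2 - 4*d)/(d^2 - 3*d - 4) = d/(d + 1)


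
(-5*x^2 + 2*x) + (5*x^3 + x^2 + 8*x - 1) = 5*x^3 - 4*x^2 + 10*x - 1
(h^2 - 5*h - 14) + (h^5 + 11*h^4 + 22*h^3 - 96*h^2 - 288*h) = h^5 + 11*h^4 + 22*h^3 - 95*h^2 - 293*h - 14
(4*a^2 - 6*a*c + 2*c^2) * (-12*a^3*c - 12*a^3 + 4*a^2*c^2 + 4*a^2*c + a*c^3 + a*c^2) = -48*a^5*c - 48*a^5 + 88*a^4*c^2 + 88*a^4*c - 44*a^3*c^3 - 44*a^3*c^2 + 2*a^2*c^4 + 2*a^2*c^3 + 2*a*c^5 + 2*a*c^4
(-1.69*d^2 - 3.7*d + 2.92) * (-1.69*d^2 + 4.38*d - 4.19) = 2.8561*d^4 - 1.1492*d^3 - 14.0597*d^2 + 28.2926*d - 12.2348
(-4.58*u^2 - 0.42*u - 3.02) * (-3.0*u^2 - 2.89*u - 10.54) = 13.74*u^4 + 14.4962*u^3 + 58.547*u^2 + 13.1546*u + 31.8308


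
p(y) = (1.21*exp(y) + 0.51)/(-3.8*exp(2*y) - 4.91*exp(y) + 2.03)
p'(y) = (1.21*exp(y) + 0.51)*(7.6*exp(2*y) + 4.91*exp(y))/(-3.8*exp(2*y) - 4.91*exp(y) + 2.03)^2 + 1.21*exp(y)/(-3.8*exp(2*y) - 4.91*exp(y) + 2.03) = (4.598*exp(2*y) + 3.876*exp(y) + 4.9604)*exp(y)/(14.44*exp(4*y) + 37.316*exp(3*y) + 8.6801*exp(2*y) - 19.9346*exp(y) + 4.1209)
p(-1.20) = 4.24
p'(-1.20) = 46.27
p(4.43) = -0.00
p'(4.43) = 0.00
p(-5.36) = 0.26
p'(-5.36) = 0.01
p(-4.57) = 0.26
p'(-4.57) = 0.01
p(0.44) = -0.16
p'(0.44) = 0.16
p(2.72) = -0.02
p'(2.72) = 0.02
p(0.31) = -0.18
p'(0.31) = 0.19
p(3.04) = -0.01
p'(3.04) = 0.01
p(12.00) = 0.00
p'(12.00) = 0.00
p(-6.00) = 0.25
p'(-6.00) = 0.00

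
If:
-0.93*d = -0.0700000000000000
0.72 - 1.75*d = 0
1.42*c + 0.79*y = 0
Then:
No Solution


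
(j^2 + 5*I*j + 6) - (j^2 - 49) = 5*I*j + 55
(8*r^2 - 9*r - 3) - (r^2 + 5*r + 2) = 7*r^2 - 14*r - 5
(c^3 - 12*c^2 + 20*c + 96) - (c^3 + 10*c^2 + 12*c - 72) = -22*c^2 + 8*c + 168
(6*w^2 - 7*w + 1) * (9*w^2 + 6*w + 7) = 54*w^4 - 27*w^3 + 9*w^2 - 43*w + 7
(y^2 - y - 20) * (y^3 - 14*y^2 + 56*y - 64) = y^5 - 15*y^4 + 50*y^3 + 160*y^2 - 1056*y + 1280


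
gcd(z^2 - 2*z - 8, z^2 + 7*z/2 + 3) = z + 2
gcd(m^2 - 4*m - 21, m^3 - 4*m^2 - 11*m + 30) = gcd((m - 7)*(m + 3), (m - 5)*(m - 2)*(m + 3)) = m + 3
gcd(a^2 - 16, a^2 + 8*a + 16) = a + 4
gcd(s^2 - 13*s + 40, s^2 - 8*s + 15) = s - 5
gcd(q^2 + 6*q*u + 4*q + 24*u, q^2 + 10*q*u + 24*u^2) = q + 6*u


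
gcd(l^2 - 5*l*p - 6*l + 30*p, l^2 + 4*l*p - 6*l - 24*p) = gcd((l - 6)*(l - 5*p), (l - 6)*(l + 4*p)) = l - 6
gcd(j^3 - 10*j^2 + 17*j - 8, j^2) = 1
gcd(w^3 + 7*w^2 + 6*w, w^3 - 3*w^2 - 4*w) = w^2 + w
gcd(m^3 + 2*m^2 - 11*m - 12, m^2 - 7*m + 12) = m - 3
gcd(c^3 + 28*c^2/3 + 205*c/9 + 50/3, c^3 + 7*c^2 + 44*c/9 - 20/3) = c^2 + 23*c/3 + 10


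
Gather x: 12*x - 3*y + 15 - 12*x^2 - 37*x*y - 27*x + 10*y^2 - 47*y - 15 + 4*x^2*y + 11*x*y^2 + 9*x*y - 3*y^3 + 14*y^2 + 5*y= x^2*(4*y - 12) + x*(11*y^2 - 28*y - 15) - 3*y^3 + 24*y^2 - 45*y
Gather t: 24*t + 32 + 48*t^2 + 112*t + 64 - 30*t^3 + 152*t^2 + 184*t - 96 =-30*t^3 + 200*t^2 + 320*t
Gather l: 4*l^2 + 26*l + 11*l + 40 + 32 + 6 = 4*l^2 + 37*l + 78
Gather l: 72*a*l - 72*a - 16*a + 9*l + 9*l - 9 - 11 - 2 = -88*a + l*(72*a + 18) - 22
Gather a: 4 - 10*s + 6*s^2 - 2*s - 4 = 6*s^2 - 12*s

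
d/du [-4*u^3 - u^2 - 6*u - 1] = -12*u^2 - 2*u - 6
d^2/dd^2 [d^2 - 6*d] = 2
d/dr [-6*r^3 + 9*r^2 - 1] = 18*r*(1 - r)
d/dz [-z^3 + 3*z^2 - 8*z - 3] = -3*z^2 + 6*z - 8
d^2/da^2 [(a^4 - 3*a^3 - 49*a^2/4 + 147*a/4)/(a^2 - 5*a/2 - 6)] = 2*(8*a^6 - 60*a^5 + 6*a^4 + 715*a^3 - 1116*a^2 + 2700*a - 7938)/(8*a^6 - 60*a^5 + 6*a^4 + 595*a^3 - 36*a^2 - 2160*a - 1728)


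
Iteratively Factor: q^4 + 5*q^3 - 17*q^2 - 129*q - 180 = (q + 4)*(q^3 + q^2 - 21*q - 45) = (q - 5)*(q + 4)*(q^2 + 6*q + 9) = (q - 5)*(q + 3)*(q + 4)*(q + 3)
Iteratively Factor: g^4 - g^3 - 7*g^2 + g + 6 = (g - 3)*(g^3 + 2*g^2 - g - 2) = (g - 3)*(g + 1)*(g^2 + g - 2) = (g - 3)*(g - 1)*(g + 1)*(g + 2)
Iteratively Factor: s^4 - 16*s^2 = (s - 4)*(s^3 + 4*s^2) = s*(s - 4)*(s^2 + 4*s) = s*(s - 4)*(s + 4)*(s)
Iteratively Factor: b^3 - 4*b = (b)*(b^2 - 4) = b*(b + 2)*(b - 2)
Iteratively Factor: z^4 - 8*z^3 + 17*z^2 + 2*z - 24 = (z - 2)*(z^3 - 6*z^2 + 5*z + 12) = (z - 3)*(z - 2)*(z^2 - 3*z - 4) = (z - 3)*(z - 2)*(z + 1)*(z - 4)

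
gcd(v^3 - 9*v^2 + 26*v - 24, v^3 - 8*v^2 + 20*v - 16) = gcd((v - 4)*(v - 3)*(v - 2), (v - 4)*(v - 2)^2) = v^2 - 6*v + 8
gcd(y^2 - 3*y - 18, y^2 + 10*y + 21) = y + 3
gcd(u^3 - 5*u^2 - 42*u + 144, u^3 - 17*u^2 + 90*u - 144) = u^2 - 11*u + 24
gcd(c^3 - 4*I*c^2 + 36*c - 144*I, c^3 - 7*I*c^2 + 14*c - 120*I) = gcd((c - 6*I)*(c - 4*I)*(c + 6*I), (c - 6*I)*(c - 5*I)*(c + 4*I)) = c - 6*I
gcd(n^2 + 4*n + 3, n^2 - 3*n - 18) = n + 3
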